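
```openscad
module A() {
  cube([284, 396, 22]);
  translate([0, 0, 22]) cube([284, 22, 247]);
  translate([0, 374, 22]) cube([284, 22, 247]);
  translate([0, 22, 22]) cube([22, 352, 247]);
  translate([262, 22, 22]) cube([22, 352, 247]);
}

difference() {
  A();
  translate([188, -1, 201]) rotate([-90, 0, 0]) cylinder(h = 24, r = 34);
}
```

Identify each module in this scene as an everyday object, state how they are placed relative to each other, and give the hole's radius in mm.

The subtracted cylinder has r = 34 mm.

A is an open box. The open box has a circular hole through its front wall. The hole's radius is 34 mm.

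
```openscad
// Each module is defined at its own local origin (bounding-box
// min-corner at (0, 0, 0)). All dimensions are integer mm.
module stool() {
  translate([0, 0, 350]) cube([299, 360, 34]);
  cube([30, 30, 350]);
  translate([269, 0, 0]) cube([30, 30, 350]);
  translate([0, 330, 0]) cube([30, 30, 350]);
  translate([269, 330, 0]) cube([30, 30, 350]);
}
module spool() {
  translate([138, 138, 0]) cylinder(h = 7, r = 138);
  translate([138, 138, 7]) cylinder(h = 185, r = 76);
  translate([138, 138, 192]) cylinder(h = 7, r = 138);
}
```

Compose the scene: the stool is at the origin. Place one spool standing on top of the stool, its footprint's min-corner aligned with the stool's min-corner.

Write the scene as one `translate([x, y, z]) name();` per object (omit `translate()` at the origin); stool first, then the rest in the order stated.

stool();
translate([0, 0, 384]) spool();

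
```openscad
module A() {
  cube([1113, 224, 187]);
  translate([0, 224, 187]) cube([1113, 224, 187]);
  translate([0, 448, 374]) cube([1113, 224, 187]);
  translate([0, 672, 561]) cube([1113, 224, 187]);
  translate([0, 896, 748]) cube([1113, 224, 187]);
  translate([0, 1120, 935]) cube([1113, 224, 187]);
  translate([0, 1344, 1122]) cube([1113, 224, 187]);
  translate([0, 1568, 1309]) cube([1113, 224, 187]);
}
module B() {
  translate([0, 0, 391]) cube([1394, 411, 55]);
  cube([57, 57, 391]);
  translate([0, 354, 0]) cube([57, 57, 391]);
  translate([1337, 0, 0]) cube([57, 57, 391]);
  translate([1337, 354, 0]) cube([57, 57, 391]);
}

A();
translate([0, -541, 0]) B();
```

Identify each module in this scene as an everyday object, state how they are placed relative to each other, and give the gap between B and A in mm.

A is a staircase. B is a bench. The bench is on the floor beside the staircase on its −y side. The gap between the bench and the staircase is 130 mm.

The bench's nearest face is 130 mm from the staircase's −y face.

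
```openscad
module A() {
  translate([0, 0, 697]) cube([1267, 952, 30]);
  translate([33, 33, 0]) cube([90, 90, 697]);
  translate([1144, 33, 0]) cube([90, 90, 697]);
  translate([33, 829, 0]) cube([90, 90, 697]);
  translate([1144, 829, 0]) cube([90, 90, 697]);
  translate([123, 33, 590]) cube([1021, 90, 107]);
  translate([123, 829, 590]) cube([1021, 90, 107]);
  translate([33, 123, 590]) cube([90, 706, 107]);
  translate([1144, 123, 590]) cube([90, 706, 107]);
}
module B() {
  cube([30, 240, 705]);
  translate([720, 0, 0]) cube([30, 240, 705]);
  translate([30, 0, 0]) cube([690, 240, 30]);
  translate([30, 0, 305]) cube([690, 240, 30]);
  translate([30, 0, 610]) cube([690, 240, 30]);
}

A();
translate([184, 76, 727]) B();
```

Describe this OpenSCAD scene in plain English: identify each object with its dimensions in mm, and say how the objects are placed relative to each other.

A is a rectangular dining table. The top is 1267×952×30 mm with its upper surface at z = 727 mm. It stands on four 90×90 mm square legs, each inset 33 mm from the nearest pair of top edges, running from the floor to the underside of the top. Four apron rails, 90 mm thick and 107 mm tall, run between adjacent legs with their top edges flush with the underside of the top and their outer faces flush with the legs' outer faces.

B is a bookshelf 750 mm wide overall, 240 mm deep and 705 mm tall. The two sides are 30 mm thick vertical panels. 3 horizontal shelves of 30 mm thickness span between the inner faces of the sides; the lowest shelf sits on the floor and shelves are stacked with a clear vertical gap of 275 mm between each pair.

The bookshelf is on top of the table.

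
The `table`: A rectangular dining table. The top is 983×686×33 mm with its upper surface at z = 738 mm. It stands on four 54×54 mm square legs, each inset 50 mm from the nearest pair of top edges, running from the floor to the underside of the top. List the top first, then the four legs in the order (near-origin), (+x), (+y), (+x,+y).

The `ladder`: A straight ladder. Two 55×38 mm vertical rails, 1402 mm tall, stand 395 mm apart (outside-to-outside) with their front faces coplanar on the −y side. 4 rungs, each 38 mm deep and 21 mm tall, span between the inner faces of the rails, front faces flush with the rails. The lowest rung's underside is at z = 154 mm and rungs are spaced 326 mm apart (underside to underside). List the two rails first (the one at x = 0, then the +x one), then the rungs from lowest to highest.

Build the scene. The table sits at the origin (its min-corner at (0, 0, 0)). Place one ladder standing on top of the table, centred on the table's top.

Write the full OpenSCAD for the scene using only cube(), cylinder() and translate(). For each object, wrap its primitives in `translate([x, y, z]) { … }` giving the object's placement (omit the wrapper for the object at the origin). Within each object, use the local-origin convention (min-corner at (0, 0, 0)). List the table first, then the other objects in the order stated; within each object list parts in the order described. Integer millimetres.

translate([0, 0, 705]) cube([983, 686, 33]);
translate([50, 50, 0]) cube([54, 54, 705]);
translate([879, 50, 0]) cube([54, 54, 705]);
translate([50, 582, 0]) cube([54, 54, 705]);
translate([879, 582, 0]) cube([54, 54, 705]);
translate([294, 324, 738]) {
  cube([55, 38, 1402]);
  translate([340, 0, 0]) cube([55, 38, 1402]);
  translate([55, 0, 154]) cube([285, 38, 21]);
  translate([55, 0, 480]) cube([285, 38, 21]);
  translate([55, 0, 806]) cube([285, 38, 21]);
  translate([55, 0, 1132]) cube([285, 38, 21]);
}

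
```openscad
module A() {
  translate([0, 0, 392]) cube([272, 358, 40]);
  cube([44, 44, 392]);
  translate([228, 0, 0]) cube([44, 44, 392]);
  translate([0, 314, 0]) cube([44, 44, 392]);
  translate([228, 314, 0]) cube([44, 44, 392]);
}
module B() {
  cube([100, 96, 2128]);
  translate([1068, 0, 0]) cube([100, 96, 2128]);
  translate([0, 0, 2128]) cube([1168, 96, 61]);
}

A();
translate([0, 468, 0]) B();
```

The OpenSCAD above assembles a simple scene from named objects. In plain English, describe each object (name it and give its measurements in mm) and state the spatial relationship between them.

A is a four-legged stool. The seat is 272×358 mm, 40 mm thick, top at z = 432 mm. It stands on four square legs, each 44×44 mm in cross-section, from z = 0 to the seat underside, each flush with a corner of the seat.

B is a door frame. The clear opening is 968 mm wide and 2128 mm high. Two 100 mm wide jambs, 96 mm deep, stand either side of the opening from the floor to the top of the opening. A 61 mm thick head sits across the top of both jambs, spanning the full outside width of the frame.

The door frame is on the floor beside the stool on its +y side.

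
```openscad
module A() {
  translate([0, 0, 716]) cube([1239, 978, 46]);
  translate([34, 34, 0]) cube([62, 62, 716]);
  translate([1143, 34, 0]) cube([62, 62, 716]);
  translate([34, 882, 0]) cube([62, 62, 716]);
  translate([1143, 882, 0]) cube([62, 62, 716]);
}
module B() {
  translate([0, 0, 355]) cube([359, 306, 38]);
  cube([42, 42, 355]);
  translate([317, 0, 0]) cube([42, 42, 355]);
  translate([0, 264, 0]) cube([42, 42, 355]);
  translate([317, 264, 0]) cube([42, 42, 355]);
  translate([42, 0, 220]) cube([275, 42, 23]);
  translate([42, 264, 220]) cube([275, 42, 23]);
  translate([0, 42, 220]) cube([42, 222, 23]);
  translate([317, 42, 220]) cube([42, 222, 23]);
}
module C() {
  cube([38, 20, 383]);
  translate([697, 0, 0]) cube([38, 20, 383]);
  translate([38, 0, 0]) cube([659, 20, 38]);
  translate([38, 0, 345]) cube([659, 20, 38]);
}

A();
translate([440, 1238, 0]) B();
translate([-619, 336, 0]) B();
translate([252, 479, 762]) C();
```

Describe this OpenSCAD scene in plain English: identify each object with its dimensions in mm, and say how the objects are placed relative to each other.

A is a table with a 1239×978 mm rectangular top, 46 mm thick, top surface at z = 762 mm, supported by four 62×62 mm square legs, each inset 34 mm from the nearest pair of top edges, running from the floor.

B is a four-legged stool. The seat is 359×306 mm, 38 mm thick, top at z = 393 mm. It stands on four square legs, each 42×42 mm in cross-section, from z = 0 to the seat underside, each flush with a corner of the seat. Four stretchers, 42 mm wide and 23 mm tall, connect adjacent legs with their undersides at z = 220 mm, each running between the inner faces of the legs it joins and aligned with the legs' outer faces on the other axis.

C is a rectangular picture frame lying in the x–z plane (depth along y). The opening is 659 mm wide (x) by 307 mm tall (z), surrounded by a border 38 mm wide on all four sides. The frame is 20 mm deep and is made of two full-height vertical stiles with two horizontal rails fitted between them.

Two stools sit around the table at the +y, −x sides. The picture frame is on top of the table, centred.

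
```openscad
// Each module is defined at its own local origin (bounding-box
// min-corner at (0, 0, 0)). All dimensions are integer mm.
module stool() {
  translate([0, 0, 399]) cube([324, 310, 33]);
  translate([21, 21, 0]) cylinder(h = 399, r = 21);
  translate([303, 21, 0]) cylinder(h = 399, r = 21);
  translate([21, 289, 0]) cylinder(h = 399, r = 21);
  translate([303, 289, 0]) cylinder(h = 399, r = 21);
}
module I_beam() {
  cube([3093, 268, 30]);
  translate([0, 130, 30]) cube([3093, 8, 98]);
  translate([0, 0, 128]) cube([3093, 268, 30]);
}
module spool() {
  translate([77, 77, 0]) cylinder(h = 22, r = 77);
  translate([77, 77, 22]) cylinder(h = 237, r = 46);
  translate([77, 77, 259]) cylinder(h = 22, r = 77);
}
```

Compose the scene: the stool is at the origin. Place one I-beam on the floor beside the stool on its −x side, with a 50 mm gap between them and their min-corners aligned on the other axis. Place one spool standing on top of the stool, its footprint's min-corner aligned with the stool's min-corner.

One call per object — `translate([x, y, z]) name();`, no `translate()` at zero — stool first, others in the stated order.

stool();
translate([-3143, 0, 0]) I_beam();
translate([0, 0, 432]) spool();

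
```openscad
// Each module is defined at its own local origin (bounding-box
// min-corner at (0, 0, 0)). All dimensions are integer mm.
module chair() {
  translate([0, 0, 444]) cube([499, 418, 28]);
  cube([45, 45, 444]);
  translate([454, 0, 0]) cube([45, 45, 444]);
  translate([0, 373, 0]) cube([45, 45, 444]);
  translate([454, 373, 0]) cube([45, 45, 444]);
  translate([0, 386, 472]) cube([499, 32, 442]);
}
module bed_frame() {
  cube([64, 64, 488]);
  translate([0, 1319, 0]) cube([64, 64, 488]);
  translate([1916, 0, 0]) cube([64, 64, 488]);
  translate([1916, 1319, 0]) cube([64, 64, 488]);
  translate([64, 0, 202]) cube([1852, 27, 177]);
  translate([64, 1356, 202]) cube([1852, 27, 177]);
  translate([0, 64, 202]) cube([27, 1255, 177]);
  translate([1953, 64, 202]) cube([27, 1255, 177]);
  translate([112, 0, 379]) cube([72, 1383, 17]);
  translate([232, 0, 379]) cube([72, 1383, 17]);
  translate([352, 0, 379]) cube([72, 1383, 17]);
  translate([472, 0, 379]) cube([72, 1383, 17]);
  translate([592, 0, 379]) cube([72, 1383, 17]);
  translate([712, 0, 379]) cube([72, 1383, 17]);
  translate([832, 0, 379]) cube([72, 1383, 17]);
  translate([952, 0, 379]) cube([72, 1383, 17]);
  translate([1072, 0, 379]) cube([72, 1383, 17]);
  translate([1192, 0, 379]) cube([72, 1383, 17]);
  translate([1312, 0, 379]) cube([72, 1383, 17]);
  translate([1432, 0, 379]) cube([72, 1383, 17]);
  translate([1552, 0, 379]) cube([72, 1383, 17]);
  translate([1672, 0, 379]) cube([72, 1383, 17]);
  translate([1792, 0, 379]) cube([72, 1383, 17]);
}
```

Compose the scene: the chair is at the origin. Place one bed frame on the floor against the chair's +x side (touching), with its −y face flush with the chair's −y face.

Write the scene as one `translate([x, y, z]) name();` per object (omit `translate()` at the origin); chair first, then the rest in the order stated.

chair();
translate([499, 0, 0]) bed_frame();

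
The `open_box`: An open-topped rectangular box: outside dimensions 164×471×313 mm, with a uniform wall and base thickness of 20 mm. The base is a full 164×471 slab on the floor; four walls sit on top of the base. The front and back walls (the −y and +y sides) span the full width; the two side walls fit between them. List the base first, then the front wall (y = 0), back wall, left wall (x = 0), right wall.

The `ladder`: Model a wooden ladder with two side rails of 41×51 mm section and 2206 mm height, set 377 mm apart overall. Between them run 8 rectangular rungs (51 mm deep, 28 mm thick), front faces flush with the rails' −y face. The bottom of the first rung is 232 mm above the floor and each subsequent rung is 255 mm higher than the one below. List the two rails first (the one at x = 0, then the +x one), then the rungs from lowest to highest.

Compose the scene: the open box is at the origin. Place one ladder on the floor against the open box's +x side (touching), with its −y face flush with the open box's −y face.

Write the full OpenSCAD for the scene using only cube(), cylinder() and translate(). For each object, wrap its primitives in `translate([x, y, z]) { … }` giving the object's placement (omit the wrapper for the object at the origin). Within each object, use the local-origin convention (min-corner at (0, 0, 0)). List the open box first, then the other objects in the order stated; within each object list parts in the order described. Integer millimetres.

cube([164, 471, 20]);
translate([0, 0, 20]) cube([164, 20, 293]);
translate([0, 451, 20]) cube([164, 20, 293]);
translate([0, 20, 20]) cube([20, 431, 293]);
translate([144, 20, 20]) cube([20, 431, 293]);
translate([164, 0, 0]) {
  cube([41, 51, 2206]);
  translate([336, 0, 0]) cube([41, 51, 2206]);
  translate([41, 0, 232]) cube([295, 51, 28]);
  translate([41, 0, 487]) cube([295, 51, 28]);
  translate([41, 0, 742]) cube([295, 51, 28]);
  translate([41, 0, 997]) cube([295, 51, 28]);
  translate([41, 0, 1252]) cube([295, 51, 28]);
  translate([41, 0, 1507]) cube([295, 51, 28]);
  translate([41, 0, 1762]) cube([295, 51, 28]);
  translate([41, 0, 2017]) cube([295, 51, 28]);
}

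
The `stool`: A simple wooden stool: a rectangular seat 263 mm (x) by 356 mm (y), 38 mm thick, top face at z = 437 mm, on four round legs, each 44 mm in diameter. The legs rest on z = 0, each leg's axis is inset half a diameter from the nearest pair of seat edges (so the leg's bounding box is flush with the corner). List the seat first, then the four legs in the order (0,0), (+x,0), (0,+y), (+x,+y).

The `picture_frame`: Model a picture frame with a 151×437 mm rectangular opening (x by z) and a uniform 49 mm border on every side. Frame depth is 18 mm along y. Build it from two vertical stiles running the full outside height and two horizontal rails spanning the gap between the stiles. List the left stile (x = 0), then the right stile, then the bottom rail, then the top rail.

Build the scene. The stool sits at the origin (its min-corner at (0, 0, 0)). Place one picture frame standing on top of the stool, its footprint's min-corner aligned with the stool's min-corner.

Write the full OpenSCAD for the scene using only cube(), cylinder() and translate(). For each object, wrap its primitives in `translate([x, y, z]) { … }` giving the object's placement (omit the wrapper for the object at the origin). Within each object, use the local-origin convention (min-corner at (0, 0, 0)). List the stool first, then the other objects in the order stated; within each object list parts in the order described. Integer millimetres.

translate([0, 0, 399]) cube([263, 356, 38]);
translate([22, 22, 0]) cylinder(h = 399, r = 22);
translate([241, 22, 0]) cylinder(h = 399, r = 22);
translate([22, 334, 0]) cylinder(h = 399, r = 22);
translate([241, 334, 0]) cylinder(h = 399, r = 22);
translate([0, 0, 437]) {
  cube([49, 18, 535]);
  translate([200, 0, 0]) cube([49, 18, 535]);
  translate([49, 0, 0]) cube([151, 18, 49]);
  translate([49, 0, 486]) cube([151, 18, 49]);
}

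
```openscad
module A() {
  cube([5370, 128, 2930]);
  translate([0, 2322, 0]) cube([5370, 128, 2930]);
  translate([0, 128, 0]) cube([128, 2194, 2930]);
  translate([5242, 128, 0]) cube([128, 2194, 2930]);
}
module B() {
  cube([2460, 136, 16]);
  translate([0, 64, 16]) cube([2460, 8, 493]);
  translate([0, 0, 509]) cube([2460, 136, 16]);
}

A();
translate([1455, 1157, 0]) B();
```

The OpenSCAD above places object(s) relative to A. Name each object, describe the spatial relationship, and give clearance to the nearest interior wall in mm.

A is a house frame. B is an I-beam. The I-beam sits inside the house frame, centred. The clearance to the nearest interior wall is 1029 mm.

Clearances: x = 1327, y = 1029; minimum 1029 mm.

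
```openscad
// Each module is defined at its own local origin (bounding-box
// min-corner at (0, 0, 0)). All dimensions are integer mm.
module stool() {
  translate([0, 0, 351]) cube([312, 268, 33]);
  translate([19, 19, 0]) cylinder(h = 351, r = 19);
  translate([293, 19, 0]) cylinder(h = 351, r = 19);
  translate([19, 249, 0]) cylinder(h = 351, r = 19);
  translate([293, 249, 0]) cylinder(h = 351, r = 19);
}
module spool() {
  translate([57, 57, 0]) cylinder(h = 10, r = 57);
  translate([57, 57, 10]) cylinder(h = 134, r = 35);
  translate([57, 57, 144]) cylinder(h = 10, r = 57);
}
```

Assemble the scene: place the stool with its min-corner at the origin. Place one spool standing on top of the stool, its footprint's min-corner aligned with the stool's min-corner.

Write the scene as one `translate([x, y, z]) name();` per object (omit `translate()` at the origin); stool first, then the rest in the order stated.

stool();
translate([0, 0, 384]) spool();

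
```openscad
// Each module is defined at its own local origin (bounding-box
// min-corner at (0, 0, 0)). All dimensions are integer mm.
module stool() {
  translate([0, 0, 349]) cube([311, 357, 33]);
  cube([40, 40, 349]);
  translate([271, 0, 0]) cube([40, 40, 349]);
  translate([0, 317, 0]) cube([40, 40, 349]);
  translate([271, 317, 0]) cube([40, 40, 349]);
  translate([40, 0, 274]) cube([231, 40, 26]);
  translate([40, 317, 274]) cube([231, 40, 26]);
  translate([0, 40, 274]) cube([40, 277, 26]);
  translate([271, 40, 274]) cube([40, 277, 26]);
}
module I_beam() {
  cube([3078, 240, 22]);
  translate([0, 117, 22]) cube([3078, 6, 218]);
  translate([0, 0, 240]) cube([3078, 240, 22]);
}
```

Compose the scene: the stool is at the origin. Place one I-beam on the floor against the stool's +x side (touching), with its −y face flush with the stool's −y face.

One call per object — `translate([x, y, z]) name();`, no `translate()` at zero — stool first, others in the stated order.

stool();
translate([311, 0, 0]) I_beam();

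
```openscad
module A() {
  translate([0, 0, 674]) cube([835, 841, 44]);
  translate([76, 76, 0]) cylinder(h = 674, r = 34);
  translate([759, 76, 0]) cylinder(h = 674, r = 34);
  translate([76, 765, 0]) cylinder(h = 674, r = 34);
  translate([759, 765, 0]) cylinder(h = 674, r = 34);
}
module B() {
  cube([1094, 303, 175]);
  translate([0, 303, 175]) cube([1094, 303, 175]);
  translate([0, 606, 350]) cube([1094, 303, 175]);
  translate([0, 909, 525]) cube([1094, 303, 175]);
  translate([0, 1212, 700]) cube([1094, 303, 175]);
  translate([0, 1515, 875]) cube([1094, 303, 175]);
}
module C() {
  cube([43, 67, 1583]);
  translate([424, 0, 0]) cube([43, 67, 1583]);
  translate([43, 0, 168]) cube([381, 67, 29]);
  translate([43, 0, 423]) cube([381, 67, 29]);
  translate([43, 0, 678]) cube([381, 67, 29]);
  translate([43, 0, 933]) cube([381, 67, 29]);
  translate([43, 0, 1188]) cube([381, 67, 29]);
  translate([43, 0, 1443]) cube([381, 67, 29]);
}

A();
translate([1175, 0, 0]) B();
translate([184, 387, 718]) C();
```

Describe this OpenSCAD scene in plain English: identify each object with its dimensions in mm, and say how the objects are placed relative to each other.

A is a rectangular dining table. The top is 835×841×44 mm with its upper surface at z = 718 mm. It stands on four round legs of 68 mm diameter, each leg's bounding box inset 42 mm from the nearest pair of top edges, running from the floor to the underside of the top.

B is a straight staircase of 6 solid steps. Each step is 1094 mm wide (x), 303 mm deep (y, the going) and 175 mm tall (the rise). The first step rests on the floor; each subsequent step sits one going further in +y and one rise higher in +z, directly behind and above the previous step with no overlap.

C is a wooden ladder with two side rails of 43×67 mm section and 1583 mm height, set 467 mm apart overall. Between them run 6 rectangular rungs (67 mm deep, 29 mm thick), front faces flush with the rails' −y face. The bottom of the first rung is 168 mm above the floor and each subsequent rung is 255 mm higher than the one below.

The staircase is on the floor beside the table on its +x side. The ladder is on top of the table, centred.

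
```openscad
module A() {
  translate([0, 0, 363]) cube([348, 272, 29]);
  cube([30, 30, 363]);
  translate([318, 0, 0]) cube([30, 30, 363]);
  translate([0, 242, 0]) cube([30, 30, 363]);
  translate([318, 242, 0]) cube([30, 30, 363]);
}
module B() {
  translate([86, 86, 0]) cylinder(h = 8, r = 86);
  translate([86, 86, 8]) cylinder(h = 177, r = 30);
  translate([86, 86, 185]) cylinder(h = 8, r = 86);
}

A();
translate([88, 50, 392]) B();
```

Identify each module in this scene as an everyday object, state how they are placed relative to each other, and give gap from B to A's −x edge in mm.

The spool's min-x is at 88; the stool's min-x is 0; gap = 88 mm.

A is a stool. B is a spool. The spool is on top of the stool, centred. The gap from the spool to the stool's −x edge is 88 mm.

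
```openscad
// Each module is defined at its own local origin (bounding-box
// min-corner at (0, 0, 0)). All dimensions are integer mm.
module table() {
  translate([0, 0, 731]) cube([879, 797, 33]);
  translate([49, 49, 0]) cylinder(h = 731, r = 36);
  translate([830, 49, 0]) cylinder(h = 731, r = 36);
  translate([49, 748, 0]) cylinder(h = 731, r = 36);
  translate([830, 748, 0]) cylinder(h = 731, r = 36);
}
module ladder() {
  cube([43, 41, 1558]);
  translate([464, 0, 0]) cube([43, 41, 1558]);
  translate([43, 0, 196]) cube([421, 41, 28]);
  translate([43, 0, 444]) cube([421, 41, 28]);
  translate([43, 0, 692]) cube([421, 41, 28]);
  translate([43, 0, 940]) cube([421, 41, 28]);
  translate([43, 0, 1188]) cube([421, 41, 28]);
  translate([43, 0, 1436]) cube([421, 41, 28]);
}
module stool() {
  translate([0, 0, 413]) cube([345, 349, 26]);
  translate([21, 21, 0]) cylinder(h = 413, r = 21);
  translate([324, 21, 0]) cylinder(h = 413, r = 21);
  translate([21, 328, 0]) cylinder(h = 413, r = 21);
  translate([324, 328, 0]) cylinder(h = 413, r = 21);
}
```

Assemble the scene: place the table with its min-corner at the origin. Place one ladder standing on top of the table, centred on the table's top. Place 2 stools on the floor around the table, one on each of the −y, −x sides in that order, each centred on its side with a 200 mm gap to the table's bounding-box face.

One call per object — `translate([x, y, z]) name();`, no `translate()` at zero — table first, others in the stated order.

table();
translate([186, 378, 764]) ladder();
translate([267, -549, 0]) stool();
translate([-545, 224, 0]) stool();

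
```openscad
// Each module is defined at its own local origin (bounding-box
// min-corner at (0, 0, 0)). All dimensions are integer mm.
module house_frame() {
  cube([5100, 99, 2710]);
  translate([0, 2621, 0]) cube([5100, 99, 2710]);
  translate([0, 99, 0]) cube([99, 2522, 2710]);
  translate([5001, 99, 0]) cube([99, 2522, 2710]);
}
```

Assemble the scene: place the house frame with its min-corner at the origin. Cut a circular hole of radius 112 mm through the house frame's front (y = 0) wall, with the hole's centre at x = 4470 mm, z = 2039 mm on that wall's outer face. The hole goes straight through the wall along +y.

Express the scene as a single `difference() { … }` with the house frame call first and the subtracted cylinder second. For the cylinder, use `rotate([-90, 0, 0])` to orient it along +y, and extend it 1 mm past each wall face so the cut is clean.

difference() {
  house_frame();
  translate([4470, -1, 2039]) rotate([-90, 0, 0]) cylinder(h = 101, r = 112);
}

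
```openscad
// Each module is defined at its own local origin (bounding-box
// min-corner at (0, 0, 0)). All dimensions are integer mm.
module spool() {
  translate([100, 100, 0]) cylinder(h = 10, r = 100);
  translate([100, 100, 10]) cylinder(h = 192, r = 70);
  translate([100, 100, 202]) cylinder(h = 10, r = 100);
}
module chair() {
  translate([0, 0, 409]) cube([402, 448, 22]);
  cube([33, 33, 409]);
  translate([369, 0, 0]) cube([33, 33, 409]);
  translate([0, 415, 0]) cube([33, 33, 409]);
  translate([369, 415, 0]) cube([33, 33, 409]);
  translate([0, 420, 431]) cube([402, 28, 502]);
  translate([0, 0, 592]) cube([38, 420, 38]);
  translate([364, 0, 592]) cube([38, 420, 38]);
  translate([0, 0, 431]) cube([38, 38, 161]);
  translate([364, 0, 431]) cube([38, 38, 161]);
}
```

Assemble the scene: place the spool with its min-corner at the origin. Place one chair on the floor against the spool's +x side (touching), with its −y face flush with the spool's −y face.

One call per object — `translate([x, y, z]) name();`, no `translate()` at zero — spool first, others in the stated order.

spool();
translate([200, 0, 0]) chair();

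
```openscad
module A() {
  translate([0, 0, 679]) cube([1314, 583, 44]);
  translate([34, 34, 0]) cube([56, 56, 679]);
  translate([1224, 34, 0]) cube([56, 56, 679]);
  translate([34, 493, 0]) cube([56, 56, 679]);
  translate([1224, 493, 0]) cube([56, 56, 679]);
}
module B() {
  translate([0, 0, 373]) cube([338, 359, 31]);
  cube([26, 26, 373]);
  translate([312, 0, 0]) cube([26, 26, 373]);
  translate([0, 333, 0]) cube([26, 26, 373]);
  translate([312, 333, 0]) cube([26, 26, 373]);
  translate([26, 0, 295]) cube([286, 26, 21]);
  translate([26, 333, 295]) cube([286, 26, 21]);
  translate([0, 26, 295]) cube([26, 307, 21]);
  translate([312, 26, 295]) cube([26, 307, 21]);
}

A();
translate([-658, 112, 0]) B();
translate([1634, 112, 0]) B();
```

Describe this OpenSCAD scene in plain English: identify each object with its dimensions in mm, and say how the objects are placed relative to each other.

A is a rectangular dining table. The top is 1314×583×44 mm with its upper surface at z = 723 mm. It stands on four 56×56 mm square legs, each inset 34 mm from the nearest pair of top edges, running from the floor to the underside of the top.

B is a simple wooden stool: a rectangular seat 338 mm (x) by 359 mm (y), 31 mm thick, top face at z = 404 mm, on four square legs, each 26×26 mm in cross-section. The legs rest on z = 0, each flush with a corner of the seat. Four stretchers, 26 mm wide and 21 mm tall, connect adjacent legs with their undersides at z = 295 mm, each running between the inner faces of the legs it joins and aligned with the legs' outer faces on the other axis.

Two stools sit around the table at the −x, +x sides.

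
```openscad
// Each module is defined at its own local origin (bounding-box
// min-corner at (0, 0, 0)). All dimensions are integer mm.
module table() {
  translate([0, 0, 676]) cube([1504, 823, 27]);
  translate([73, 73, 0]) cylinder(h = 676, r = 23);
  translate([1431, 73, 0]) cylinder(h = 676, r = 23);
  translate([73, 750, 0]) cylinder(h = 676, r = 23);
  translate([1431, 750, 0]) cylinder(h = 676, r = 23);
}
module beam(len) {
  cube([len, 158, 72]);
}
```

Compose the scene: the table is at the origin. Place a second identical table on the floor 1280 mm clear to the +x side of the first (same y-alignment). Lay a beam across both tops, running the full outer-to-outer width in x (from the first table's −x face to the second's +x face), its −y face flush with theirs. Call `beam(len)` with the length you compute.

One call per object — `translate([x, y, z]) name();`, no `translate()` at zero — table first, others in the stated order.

table();
translate([2784, 0, 0]) table();
translate([0, 0, 703]) beam(4288);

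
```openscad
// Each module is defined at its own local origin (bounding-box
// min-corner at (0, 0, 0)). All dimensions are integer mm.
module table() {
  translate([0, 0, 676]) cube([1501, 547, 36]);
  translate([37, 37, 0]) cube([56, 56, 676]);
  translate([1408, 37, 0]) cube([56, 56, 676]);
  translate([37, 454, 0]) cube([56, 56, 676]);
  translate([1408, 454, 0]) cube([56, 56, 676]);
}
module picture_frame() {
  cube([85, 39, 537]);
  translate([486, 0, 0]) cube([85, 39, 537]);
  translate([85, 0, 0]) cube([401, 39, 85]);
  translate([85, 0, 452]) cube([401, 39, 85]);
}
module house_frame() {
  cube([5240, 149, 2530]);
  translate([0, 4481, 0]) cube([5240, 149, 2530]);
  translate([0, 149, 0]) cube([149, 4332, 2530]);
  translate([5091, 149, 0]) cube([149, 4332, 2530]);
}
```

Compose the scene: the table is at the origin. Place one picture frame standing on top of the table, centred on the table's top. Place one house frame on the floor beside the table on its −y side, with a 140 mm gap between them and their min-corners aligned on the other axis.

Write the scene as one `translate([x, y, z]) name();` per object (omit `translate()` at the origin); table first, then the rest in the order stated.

table();
translate([465, 254, 712]) picture_frame();
translate([0, -4770, 0]) house_frame();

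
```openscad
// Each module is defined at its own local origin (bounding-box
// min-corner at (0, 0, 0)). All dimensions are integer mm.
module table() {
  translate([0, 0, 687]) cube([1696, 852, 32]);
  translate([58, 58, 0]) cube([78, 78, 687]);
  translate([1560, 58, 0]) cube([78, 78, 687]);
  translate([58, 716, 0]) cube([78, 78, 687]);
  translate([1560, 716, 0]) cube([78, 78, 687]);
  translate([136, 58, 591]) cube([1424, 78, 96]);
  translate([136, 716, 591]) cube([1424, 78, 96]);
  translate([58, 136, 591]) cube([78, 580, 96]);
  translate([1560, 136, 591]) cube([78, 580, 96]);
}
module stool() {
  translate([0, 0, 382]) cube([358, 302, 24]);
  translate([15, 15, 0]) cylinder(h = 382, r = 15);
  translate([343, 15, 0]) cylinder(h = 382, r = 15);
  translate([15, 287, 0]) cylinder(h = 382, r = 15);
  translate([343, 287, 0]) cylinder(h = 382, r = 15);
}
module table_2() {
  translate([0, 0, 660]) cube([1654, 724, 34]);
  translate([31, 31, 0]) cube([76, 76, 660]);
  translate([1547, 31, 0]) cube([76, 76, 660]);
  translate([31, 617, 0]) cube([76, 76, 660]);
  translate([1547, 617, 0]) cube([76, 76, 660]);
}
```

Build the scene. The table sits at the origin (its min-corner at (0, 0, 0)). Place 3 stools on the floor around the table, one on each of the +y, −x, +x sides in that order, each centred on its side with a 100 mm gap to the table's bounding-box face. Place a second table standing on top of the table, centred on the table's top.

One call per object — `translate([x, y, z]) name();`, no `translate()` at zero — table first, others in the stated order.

table();
translate([669, 952, 0]) stool();
translate([-458, 275, 0]) stool();
translate([1796, 275, 0]) stool();
translate([21, 64, 719]) table_2();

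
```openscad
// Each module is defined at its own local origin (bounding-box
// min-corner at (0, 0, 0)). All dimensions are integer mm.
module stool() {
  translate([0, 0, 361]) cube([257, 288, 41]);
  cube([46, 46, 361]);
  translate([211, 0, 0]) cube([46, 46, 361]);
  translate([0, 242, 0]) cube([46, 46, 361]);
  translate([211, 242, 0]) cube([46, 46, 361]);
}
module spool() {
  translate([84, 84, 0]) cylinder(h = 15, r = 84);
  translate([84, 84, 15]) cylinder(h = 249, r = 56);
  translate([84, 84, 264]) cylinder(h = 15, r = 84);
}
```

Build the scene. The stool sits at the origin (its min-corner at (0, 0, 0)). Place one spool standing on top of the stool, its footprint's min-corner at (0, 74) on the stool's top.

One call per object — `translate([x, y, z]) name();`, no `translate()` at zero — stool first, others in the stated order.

stool();
translate([0, 74, 402]) spool();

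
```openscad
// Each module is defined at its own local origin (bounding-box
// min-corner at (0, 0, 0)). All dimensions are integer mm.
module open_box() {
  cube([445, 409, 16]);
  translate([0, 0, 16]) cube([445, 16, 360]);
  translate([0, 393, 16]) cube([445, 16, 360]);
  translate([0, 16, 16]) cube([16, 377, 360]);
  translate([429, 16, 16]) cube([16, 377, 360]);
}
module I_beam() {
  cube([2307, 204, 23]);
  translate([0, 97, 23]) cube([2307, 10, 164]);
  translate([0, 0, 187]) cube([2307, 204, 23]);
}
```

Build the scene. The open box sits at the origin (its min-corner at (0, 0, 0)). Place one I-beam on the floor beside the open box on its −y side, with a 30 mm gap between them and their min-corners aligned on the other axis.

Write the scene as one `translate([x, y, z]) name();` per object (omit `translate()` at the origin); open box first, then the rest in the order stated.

open_box();
translate([0, -234, 0]) I_beam();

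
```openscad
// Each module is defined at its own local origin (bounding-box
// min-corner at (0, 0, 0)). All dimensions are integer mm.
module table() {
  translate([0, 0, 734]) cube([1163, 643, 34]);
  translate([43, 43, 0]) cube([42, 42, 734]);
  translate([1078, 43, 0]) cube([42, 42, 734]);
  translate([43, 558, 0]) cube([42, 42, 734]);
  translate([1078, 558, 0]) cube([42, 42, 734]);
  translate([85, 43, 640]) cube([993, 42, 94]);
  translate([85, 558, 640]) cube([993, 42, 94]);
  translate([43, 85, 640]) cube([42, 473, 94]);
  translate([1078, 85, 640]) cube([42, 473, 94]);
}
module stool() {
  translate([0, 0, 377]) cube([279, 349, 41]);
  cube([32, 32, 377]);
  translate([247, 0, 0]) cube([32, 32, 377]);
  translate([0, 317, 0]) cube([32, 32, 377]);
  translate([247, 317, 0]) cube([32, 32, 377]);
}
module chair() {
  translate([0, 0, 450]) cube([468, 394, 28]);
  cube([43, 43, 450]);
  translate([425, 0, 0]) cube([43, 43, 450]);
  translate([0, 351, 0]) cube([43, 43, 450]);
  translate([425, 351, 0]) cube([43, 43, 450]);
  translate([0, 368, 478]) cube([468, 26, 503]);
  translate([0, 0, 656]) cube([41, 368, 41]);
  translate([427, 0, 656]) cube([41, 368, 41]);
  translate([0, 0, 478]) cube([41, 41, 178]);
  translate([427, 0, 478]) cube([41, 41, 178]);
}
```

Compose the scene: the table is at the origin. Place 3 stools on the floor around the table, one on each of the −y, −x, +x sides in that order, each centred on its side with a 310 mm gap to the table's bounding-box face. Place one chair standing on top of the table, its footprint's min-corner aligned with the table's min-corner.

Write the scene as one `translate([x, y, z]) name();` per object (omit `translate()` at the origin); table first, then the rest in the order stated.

table();
translate([442, -659, 0]) stool();
translate([-589, 147, 0]) stool();
translate([1473, 147, 0]) stool();
translate([0, 0, 768]) chair();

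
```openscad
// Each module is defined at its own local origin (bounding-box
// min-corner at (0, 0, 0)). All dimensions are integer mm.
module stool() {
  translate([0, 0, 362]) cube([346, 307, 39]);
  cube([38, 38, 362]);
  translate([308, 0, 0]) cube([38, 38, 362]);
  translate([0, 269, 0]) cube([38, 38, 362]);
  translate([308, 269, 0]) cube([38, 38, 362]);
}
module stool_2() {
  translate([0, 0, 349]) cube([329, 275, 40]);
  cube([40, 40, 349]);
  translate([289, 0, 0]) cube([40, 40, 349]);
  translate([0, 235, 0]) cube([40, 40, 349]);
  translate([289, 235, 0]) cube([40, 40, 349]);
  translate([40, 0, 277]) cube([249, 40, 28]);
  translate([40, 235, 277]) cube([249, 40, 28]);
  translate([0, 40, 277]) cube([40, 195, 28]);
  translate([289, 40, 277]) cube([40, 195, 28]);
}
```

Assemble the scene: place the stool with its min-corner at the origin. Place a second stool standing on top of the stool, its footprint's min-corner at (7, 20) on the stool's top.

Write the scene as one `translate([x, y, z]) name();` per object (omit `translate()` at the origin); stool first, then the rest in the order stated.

stool();
translate([7, 20, 401]) stool_2();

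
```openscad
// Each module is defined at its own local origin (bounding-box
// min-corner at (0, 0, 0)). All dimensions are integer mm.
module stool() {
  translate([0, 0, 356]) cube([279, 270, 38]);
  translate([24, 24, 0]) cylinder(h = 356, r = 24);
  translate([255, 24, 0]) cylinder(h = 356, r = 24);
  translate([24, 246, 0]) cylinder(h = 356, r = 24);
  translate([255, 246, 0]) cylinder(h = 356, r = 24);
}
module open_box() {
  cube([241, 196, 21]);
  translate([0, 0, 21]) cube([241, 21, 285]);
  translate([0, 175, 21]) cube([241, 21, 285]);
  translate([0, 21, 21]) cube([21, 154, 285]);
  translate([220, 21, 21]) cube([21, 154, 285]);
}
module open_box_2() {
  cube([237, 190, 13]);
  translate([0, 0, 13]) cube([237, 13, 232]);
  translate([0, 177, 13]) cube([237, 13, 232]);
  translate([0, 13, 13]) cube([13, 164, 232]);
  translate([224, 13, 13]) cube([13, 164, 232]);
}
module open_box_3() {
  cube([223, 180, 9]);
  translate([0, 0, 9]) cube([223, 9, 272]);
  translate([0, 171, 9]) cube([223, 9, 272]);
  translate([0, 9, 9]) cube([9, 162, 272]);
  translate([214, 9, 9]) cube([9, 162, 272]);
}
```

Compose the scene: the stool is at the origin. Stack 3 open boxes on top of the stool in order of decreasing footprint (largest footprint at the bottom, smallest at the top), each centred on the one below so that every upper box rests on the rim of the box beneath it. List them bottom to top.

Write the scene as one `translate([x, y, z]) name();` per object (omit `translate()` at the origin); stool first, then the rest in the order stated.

stool();
translate([19, 37, 394]) open_box();
translate([21, 40, 700]) open_box_2();
translate([28, 45, 945]) open_box_3();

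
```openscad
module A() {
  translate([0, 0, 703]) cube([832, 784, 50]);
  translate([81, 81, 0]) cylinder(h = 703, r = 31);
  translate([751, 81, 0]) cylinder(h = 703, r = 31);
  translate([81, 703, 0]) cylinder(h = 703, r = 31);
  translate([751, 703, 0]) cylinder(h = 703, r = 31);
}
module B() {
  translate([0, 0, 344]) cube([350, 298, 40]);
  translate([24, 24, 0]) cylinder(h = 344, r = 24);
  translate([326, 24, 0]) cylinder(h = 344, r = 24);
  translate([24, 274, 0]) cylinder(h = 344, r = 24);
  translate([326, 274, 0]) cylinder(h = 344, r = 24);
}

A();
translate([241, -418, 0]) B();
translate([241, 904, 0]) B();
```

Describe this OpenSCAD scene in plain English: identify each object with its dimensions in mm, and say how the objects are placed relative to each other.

A is a rectangular dining table. The top is 832×784×50 mm with its upper surface at z = 753 mm. It stands on four round legs of 62 mm diameter, each leg's bounding box inset 50 mm from the nearest pair of top edges, running from the floor to the underside of the top.

B is a simple wooden stool: a rectangular seat 350 mm (x) by 298 mm (y), 40 mm thick, top face at z = 384 mm, on four round legs, each 48 mm in diameter. The legs rest on z = 0, each leg's axis is inset half a diameter from the nearest pair of seat edges (so the leg's bounding box is flush with the corner).

Two stools sit around the table at the −y, +y sides.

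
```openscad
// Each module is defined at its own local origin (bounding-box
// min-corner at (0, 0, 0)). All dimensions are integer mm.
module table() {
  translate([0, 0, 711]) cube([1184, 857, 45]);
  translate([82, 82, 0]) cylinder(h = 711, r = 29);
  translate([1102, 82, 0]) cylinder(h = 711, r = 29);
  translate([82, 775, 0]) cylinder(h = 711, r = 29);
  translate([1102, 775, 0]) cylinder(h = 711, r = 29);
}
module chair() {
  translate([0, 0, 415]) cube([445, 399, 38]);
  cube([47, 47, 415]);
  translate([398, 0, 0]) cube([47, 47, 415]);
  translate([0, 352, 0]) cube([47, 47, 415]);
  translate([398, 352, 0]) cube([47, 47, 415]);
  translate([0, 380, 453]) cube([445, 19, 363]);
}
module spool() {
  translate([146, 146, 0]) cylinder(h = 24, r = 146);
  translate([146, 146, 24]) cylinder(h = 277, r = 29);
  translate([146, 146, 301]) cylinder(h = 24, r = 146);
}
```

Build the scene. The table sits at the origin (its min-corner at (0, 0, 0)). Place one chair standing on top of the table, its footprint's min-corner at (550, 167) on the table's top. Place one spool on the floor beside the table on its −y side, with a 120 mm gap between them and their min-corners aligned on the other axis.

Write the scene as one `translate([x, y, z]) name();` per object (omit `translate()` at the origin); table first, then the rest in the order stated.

table();
translate([550, 167, 756]) chair();
translate([0, -412, 0]) spool();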